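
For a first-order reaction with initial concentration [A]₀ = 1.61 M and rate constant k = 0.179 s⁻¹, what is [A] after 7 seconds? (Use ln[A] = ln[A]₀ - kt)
0.4599 M

ln[A] = ln[A]₀ - k·t = ln(1.61) - (0.179)·(7) = 0.4762 - 1.2530 = -0.7768
[A] = e^(-0.7768) = 0.4599 M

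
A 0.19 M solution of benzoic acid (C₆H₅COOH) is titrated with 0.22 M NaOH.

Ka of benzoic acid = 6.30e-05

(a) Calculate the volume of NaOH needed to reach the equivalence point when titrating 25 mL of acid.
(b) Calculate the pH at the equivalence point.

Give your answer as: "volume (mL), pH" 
V = 21.6 mL, pH = 8.60

(a) At equivalence: moles acid = moles base.
moles acid = 0.19 × 0.025 = 0.00475 mol; V_NaOH = 0.00475/0.22 = 0.02159 L = 21.6 mL.
(b) At equivalence, all acid → conjugate base A⁻ at [A⁻] = 0.00475/0.04659 = 0.102 M.
Kb = Kw/Ka = 1.0e-14/6.30e-05 = 1.587e-10; [OH⁻] = √(Kb·[A⁻]) = 4.023e-06; pOH = 5.40; pH = 14 − pOH = 8.60.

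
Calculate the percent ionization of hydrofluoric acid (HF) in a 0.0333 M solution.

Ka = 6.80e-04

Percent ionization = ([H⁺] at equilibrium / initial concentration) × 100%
Percent ionization = 13.3%

Let x = [H⁺]. Ka = x²/(C - x) ⇒ x² + (6.80e-04)x - (6.80e-04)(0.0333) = 0. x = 4.4307e-03. Percent = (4.4307e-03/0.0333) × 100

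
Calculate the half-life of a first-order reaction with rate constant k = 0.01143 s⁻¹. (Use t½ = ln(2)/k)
60.64 s

t½ = ln(2)/k = 0.6931/0.01143 = 60.64 s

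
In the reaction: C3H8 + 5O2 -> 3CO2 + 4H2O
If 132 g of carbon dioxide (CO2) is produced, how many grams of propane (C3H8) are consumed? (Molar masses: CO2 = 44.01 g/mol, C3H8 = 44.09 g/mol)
Moles of CO2 = 132 g ÷ 44.01 g/mol = 2.99932 mol
Mole ratio: 1 mol C3H8 / 3 mol CO2
Moles of C3H8 = 2.99932 × (1/3) = 0.999773 mol
Mass of C3H8 = 0.999773 mol × 44.09 g/mol = 44.08 g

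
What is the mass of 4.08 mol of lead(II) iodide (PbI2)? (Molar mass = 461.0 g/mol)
Mass = 4.08 mol × 461.0 g/mol = 1881 g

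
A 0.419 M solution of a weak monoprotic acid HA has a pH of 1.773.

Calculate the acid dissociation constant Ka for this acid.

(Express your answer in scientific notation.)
K_a = 7.07e-04

[H⁺] = 10^(−pH) = 10^(−1.773) = 1.687e-02 M. For HA ⇌ H⁺ + A⁻, Ka = x²/(C − x) = (1.687e-02)²/(0.419 − 1.687e-02) = 7.07e-04.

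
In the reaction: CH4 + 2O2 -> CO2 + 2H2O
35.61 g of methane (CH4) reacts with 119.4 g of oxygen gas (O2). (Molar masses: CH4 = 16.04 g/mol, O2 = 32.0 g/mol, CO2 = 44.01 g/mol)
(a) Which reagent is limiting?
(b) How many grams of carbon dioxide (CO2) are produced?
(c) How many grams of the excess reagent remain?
(a) O2, (b) 82.11 g, (c) 5.685 g

Moles of CH4 = 35.61 g ÷ 16.04 g/mol = 2.22007 mol
Moles of O2 = 119.4 g ÷ 32.0 g/mol = 3.73125 mol
Moles ÷ coefficient: CH4: 2.22007/1 = 2.22, O2: 3.73125/2 = 1.866
(a) O2 has the smaller value, so O2 is the limiting reagent.
(b) Moles of CO2 = 3.73125 mol O2 × (1/2) = 1.86563 mol; mass = 1.86563 mol × 44.01 g/mol = 82.11 g
(c) CH4 consumed = 3.73125 × (1/2) = 1.86563 mol; remaining = 2.22007 − 1.86563 = 0.35445 mol; mass = 0.35445 mol × 16.04 g/mol = 5.685 g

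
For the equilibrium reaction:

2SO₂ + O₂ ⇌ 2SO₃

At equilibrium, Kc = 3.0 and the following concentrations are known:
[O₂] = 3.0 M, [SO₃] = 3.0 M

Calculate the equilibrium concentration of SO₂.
[SO₂] = 1.0000 M

Kc = ([SO₃]^2) / ([SO₂]^2 × [O₂]) = 3.0
[SO₂]^2 = (product terms)/(Kc · other reactant terms) = 9 / (3.0 · 3) = 1
[SO₂] = (1)^(1/2) = 1.0000 M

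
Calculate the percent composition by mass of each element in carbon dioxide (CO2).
C: 27.29%, O: 72.71%

Molar mass of CO2 = 44.01 g/mol
% C = (1 × 12.01) / 44.01 × 100% = 12.01 / 44.01 × 100% = 27.29%
% O = (2 × 16.0) / 44.01 × 100% = 32 / 44.01 × 100% = 72.71%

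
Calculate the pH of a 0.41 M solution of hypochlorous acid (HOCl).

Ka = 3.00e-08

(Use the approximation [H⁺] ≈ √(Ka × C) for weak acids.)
pH = 3.96

[H⁺] = √(Ka × C) = √(3.00e-08 × 0.41) = 1.1091e-04. pH = -log(1.1091e-04)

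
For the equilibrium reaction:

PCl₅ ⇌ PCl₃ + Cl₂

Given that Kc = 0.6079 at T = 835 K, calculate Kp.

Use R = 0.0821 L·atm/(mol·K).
K_p = 41.6737

Δn = (moles gaseous products) − (moles gaseous reactants) = 1
T = 835 K; RT = 0.0821 × 835 = 68.5535
Kp = Kc·(RT)^Δn = 0.6079 × (68.5535)^1 = 0.6079 × 68.5535 = 41.6737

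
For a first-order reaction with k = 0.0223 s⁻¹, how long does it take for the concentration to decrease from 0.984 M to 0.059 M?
126.19 s

From ln[A] = ln[A]₀ - k·t: t = ln([A]₀/[A])/k = ln(0.984/0.059)/0.0223 = ln(16.6780)/0.0223 = 2.8141/0.0223 = 126.19 s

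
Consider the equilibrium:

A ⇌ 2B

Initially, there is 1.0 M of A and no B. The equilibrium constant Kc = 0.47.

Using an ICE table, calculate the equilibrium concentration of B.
[B] = 0.578 M

ICE: [A] = 1.0 − x, [B] = 2x.
Kc = (2x)²/(1.0 − x) = 0.47 ⇒ 4x² + 0.47x − 0.47 = 0.
x = (−0.47 + √(0.47² + 4·4·0.47))/(2·4) = (−0.47 + √7.7409)/8 = 0.28903.
[B] = 2x = 0.578 M.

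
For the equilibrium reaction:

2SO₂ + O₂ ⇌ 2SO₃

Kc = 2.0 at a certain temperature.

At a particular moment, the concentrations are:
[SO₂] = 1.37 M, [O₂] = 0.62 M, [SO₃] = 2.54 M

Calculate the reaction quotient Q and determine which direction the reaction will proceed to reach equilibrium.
Q = 5.544, Q > K, reaction proceeds reverse (toward reactants)

Q = ([SO₃]^2) / ([SO₂]^2 × [O₂])
  = ((2.54)^2) / ((1.37)^2·(0.62)) = 6.4516/1.1637 = 5.544
Since Q = 5.544 > Kc = 2.0, the reaction proceeds reverse (toward reactants) to reach equilibrium.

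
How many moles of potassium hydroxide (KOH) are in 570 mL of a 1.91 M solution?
Moles = Molarity × Volume (L)
Moles = 1.91 M × 0.57 L = 1.089 mol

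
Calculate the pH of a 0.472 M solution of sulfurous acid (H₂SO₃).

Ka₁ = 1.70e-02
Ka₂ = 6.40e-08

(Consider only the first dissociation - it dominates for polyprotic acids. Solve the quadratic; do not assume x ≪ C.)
pH = 1.09

x² + Ka₁·x − Ka₁·C = 0 with Ka₁ = 1.70e-02, C = 0.472.
x = (−Ka₁ + √(Ka₁² + 4·Ka₁·C))/2 = 8.1479e-02 M, so pH = 1.09.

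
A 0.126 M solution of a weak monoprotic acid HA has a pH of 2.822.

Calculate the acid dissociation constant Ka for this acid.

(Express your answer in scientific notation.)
K_a = 1.82e-05

[H⁺] = 10^(−pH) = 10^(−2.822) = 1.507e-03 M. For HA ⇌ H⁺ + A⁻, Ka = x²/(C − x) = (1.507e-03)²/(0.126 − 1.507e-03) = 1.82e-05.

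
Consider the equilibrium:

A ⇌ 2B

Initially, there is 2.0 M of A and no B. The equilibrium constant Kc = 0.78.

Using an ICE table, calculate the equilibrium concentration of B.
[B] = 1.069 M

ICE: [A] = 2.0 − x, [B] = 2x.
Kc = (2x)²/(2.0 − x) = 0.78 ⇒ 4x² + 0.78x − 1.56 = 0.
x = (−0.78 + √(0.78² + 4·4·1.56))/(2·4) = (−0.78 + √25.568)/8 = 0.53457.
[B] = 2x = 1.069 M.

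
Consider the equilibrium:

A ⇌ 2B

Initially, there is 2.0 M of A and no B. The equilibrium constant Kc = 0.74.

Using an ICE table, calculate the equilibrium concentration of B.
[B] = 1.046 M

ICE: [A] = 2.0 − x, [B] = 2x.
Kc = (2x)²/(2.0 − x) = 0.74 ⇒ 4x² + 0.74x − 1.48 = 0.
x = (−0.74 + √(0.74² + 4·4·1.48))/(2·4) = (−0.74 + √24.228)/8 = 0.52277.
[B] = 2x = 1.046 M.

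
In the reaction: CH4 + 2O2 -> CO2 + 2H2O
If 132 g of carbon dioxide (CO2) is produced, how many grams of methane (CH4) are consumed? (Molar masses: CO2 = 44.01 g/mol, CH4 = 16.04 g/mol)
Moles of CO2 = 132 g ÷ 44.01 g/mol = 2.99932 mol
Mole ratio: 1 mol CH4 / 1 mol CO2
Moles of CH4 = 2.99932 × (1/1) = 2.99932 mol
Mass of CH4 = 2.99932 mol × 16.04 g/mol = 48.11 g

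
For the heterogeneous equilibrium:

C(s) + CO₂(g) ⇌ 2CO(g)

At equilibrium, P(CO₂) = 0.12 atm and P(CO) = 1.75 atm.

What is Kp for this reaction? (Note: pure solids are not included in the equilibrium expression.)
K_p = 25.521

Solid C is excluded.
Kp = P(CO)²/P(CO₂) = (1.75)²/0.12 = 3.062/0.12 = 25.521.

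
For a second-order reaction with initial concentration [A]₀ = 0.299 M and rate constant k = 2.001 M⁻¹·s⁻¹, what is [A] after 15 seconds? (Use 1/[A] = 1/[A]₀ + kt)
0.0300 M

1/[A] = 1/[A]₀ + k·t = 1/0.299 + (2.001)·(15) = 3.3445 + 30.0150 = 33.3595
[A] = 1/33.3595 = 0.0300 M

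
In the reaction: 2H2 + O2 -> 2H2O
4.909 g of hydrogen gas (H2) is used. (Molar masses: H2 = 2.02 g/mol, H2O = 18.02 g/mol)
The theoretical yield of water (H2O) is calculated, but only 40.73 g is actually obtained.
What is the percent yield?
Moles of H2 = 4.909 g ÷ 2.02 g/mol = 2.4302 mol
Mole ratio: 2 mol H2O / 2 mol H2
Moles of H2O = 2.4302 × (2/2) = 2.4302 mol
Theoretical yield = 2.4302 mol × 18.02 g/mol = 43.792 g
Actual yield = 40.73 g
Percent yield = (40.73 / 43.792) × 100% = 93.0%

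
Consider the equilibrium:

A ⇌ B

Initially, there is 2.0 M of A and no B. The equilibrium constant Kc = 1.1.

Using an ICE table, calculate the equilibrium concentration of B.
[B] = 1.048 M

ICE: [A] = 2.0 − x, [B] = x.
Kc = x/(2.0 − x) = 1.1 ⇒ x = 1.1·2.0/(1 + 1.1) = 2.2/2.1 = 1.048.
[B] = x = 1.048 M.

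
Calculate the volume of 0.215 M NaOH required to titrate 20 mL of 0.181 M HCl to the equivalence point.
V_{base} = 16.8 mL

At equivalence: moles acid = moles base.
moles HCl = 0.181 M × 0.02 L = 0.00362 mol
V_NaOH = 0.00362 mol ÷ 0.215 M = 0.01684 L = 16.8 mL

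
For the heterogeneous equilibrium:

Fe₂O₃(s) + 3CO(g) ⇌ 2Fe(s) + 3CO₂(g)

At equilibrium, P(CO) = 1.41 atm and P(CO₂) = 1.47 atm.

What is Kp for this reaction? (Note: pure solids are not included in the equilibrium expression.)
K_p = 1.133

Solids (Fe₂O₃, Fe) are excluded.
Kp = P(CO₂)³/P(CO)³ = (1.47)³/(1.41)³ = 3.177/2.803 = 1.133.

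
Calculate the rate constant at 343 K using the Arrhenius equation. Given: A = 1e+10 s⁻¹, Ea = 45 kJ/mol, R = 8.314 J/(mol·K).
1.40e+03 s⁻¹

k = A·exp(-Ea/(R·T)) = 1e+10·exp(-45000/(8.314·343)) = 1e+10·exp(-15.7800) = 1e+10·1.4022e-07 = 1.40e+03 s⁻¹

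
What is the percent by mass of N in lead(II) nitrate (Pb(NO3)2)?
Mass of N in formula = 14.01 × 2 = 28.02 g/mol
Molar mass = 331.22 g/mol
% N = (28.02/331.22) × 100% = 8.46%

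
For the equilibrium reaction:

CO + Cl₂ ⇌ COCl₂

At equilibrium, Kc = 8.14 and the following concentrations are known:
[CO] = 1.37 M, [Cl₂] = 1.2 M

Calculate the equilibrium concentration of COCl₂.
[COCl₂] = 13.3822 M

Kc = ([COCl₂]) / ([CO] × [Cl₂]) = 8.14
[COCl₂]^1 = Kc · (reactant terms)/(other product terms) = 8.14 · 1.644 / 1 = 13.382
[COCl₂] = 13.3822 M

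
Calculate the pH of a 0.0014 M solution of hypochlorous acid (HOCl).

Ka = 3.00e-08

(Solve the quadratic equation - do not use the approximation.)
pH = 5.19

x² + Ka×x - Ka×C = 0. Using quadratic formula: [H⁺] = 6.4658e-06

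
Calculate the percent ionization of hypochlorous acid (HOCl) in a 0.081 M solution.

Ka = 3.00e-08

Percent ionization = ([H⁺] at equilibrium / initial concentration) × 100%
Percent ionization = 0.0608%

Let x = [H⁺]. Ka = x²/(C - x) ⇒ x² + (3.00e-08)x - (3.00e-08)(0.081) = 0. x = 4.9280e-05. Percent = (4.9280e-05/0.081) × 100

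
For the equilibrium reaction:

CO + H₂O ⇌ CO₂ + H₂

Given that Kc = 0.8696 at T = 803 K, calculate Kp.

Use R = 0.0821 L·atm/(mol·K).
K_p = 0.8696

Δn = (moles gaseous products) − (moles gaseous reactants) = 0
T = 803 K; RT = 0.0821 × 803 = 65.9263
Kp = Kc·(RT)^Δn = 0.8696 × (65.9263)^0 = 0.8696 × 1 = 0.8696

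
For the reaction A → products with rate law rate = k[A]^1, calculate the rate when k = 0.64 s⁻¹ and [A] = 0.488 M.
0.3123 M/s

rate = k·[A]^1 = 0.64·(0.488)^1 = 0.64·0.488 = 0.3123 M/s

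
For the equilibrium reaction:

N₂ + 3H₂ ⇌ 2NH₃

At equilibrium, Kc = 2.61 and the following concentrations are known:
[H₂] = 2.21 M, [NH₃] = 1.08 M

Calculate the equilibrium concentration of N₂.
[N₂] = 0.0414 M

Kc = ([NH₃]^2) / ([N₂] × [H₂]^3) = 2.61
[N₂]^1 = (product terms)/(Kc · other reactant terms) = 1.1664 / (2.61 · 10.794) = 0.041403
[N₂] = 0.0414 M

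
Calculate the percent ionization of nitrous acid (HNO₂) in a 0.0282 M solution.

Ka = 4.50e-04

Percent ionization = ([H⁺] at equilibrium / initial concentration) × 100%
Percent ionization = 11.9%

Let x = [H⁺]. Ka = x²/(C - x) ⇒ x² + (4.50e-04)x - (4.50e-04)(0.0282) = 0. x = 3.3444e-03. Percent = (3.3444e-03/0.0282) × 100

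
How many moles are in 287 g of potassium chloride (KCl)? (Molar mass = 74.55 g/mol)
Moles = 287 g ÷ 74.55 g/mol = 3.85 mol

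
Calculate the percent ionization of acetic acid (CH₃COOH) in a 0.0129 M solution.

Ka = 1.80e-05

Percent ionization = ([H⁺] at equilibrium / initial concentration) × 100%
Percent ionization = 3.67%

Let x = [H⁺]. Ka = x²/(C - x) ⇒ x² + (1.80e-05)x - (1.80e-05)(0.0129) = 0. x = 4.7296e-04. Percent = (4.7296e-04/0.0129) × 100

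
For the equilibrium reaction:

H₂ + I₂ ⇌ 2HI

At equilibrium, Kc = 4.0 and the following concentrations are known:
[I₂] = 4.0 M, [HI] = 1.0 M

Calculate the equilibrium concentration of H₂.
[H₂] = 0.0625 M

Kc = ([HI]^2) / ([H₂] × [I₂]) = 4.0
[H₂]^1 = (product terms)/(Kc · other reactant terms) = 1 / (4.0 · 4) = 0.0625
[H₂] = 0.0625 M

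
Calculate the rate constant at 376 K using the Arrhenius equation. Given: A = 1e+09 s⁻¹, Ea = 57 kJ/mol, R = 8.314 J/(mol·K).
1.21e+01 s⁻¹

k = A·exp(-Ea/(R·T)) = 1e+09·exp(-57000/(8.314·376)) = 1e+09·exp(-18.2338) = 1e+09·1.2055e-08 = 1.21e+01 s⁻¹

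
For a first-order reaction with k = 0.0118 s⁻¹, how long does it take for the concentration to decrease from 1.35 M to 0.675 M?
58.74 s

From ln[A] = ln[A]₀ - k·t: t = ln([A]₀/[A])/k = ln(1.35/0.675)/0.0118 = ln(2.0000)/0.0118 = 0.6931/0.0118 = 58.74 s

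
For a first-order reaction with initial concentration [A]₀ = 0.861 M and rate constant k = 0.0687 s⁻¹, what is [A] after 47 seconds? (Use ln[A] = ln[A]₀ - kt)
0.0341 M

ln[A] = ln[A]₀ - k·t = ln(0.861) - (0.0687)·(47) = -0.1497 - 3.2289 = -3.3786
[A] = e^(-3.3786) = 0.0341 M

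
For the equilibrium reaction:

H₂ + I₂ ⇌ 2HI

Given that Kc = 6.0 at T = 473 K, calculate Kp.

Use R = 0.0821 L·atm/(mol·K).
K_p = 6.0000

Δn = (moles gaseous products) − (moles gaseous reactants) = 0
T = 473 K; RT = 0.0821 × 473 = 38.8333
Kp = Kc·(RT)^Δn = 6.0 × (38.8333)^0 = 6.0 × 1 = 6.0000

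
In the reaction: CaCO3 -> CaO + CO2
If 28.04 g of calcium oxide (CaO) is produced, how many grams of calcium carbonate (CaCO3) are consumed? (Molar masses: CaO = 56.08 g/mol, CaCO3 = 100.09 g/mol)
Moles of CaO = 28.04 g ÷ 56.08 g/mol = 0.5 mol
Mole ratio: 1 mol CaCO3 / 1 mol CaO
Moles of CaCO3 = 0.5 × (1/1) = 0.5 mol
Mass of CaCO3 = 0.5 mol × 100.09 g/mol = 50.05 g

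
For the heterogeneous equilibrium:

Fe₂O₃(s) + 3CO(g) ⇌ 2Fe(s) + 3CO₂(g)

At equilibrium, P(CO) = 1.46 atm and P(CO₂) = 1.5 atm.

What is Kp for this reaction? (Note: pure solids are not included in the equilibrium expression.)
K_p = 1.084

Solids (Fe₂O₃, Fe) are excluded.
Kp = P(CO₂)³/P(CO)³ = (1.5)³/(1.46)³ = 3.375/3.112 = 1.084.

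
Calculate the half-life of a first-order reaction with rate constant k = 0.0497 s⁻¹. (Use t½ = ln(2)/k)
13.95 s

t½ = ln(2)/k = 0.6931/0.0497 = 13.95 s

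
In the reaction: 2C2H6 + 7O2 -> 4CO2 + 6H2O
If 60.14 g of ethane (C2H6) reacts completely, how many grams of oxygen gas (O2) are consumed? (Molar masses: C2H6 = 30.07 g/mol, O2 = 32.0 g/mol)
Moles of C2H6 = 60.14 g ÷ 30.07 g/mol = 2 mol
Mole ratio: 7 mol O2 / 2 mol C2H6
Moles of O2 = 2 × (7/2) = 7 mol
Mass of O2 = 7 mol × 32.0 g/mol = 224 g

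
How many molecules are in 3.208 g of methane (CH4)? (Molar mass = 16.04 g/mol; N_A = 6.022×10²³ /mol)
Moles = 3.208 g ÷ 16.04 g/mol = 0.2 mol
Molecules = 0.2 mol × 6.022×10²³ /mol = 1.204e+23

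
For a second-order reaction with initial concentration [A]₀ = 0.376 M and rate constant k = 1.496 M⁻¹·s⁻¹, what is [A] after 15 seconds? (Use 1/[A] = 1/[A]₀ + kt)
0.0398 M

1/[A] = 1/[A]₀ + k·t = 1/0.376 + (1.496)·(15) = 2.6596 + 22.4400 = 25.0996
[A] = 1/25.0996 = 0.0398 M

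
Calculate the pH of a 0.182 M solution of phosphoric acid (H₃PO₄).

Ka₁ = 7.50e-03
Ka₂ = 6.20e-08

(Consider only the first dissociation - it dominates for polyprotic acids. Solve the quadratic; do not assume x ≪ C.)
pH = 1.48

x² + Ka₁·x − Ka₁·C = 0 with Ka₁ = 7.50e-03, C = 0.182.
x = (−Ka₁ + √(Ka₁² + 4·Ka₁·C))/2 = 3.3386e-02 M, so pH = 1.48.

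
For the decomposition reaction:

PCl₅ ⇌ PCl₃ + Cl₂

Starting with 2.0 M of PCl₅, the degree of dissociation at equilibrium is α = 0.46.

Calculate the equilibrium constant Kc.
K_c = 0.7837

x = α·[A]₀ = 0.46 × 2.0 = 0.92 M dissociated.
At eq: [PCl₅] = 2.0 − 0.92 = 1.08 M; [PCl₃] = [Cl₂] = x = 0.92 M.
Kc = [PCl₃][Cl₂]/[PCl₅] = (0.92)²/1.08 = 0.7837.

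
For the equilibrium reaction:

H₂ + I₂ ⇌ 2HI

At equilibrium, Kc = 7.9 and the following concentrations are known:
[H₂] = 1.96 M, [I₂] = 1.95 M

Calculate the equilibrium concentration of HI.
[HI] = 5.4949 M

Kc = ([HI]^2) / ([H₂] × [I₂]) = 7.9
[HI]^2 = Kc · (reactant terms)/(other product terms) = 7.9 · 3.822 / 1 = 30.194
[HI] = (30.194)^(1/2) = 5.4949 M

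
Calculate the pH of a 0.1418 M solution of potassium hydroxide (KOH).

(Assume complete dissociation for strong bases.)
pH = 13.15

[OH⁻] = 0.1418 M for strong base. pOH = -log[OH⁻] = 0.85, pH = 14 - pOH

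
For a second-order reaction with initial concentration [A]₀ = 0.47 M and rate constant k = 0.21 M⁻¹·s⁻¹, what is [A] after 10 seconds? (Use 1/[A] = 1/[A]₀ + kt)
0.2365 M

1/[A] = 1/[A]₀ + k·t = 1/0.47 + (0.21)·(10) = 2.1277 + 2.1000 = 4.2277
[A] = 1/4.2277 = 0.2365 M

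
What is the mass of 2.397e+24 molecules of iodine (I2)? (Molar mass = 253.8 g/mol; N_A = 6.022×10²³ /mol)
Moles = 2.397e+24 ÷ 6.022×10²³ = 3.98041 mol
Mass = 3.98041 mol × 253.8 g/mol = 1010 g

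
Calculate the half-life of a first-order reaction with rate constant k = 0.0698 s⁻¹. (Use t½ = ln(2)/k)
9.93 s

t½ = ln(2)/k = 0.6931/0.0698 = 9.93 s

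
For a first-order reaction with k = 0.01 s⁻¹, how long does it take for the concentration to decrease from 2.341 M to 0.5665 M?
141.89 s

From ln[A] = ln[A]₀ - k·t: t = ln([A]₀/[A])/k = ln(2.341/0.5665)/0.01 = ln(4.1324)/0.01 = 1.4189/0.01 = 141.89 s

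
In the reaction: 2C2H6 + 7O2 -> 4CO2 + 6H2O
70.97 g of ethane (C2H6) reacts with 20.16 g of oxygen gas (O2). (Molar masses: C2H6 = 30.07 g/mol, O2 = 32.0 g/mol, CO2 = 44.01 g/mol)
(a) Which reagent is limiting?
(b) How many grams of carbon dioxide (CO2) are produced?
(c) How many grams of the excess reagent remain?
(a) O2, (b) 15.84 g, (c) 65.56 g

Moles of C2H6 = 70.97 g ÷ 30.07 g/mol = 2.36016 mol
Moles of O2 = 20.16 g ÷ 32.0 g/mol = 0.63 mol
Moles ÷ coefficient: C2H6: 2.36016/2 = 1.18, O2: 0.63/7 = 0.09
(a) O2 has the smaller value, so O2 is the limiting reagent.
(b) Moles of CO2 = 0.63 mol O2 × (4/7) = 0.36 mol; mass = 0.36 mol × 44.01 g/mol = 15.84 g
(c) C2H6 consumed = 0.63 × (2/7) = 0.18 mol; remaining = 2.36016 − 0.18 = 2.18016 mol; mass = 2.18016 mol × 30.07 g/mol = 65.56 g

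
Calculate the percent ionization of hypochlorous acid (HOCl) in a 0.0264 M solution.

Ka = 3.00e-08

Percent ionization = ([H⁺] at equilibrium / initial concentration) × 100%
Percent ionization = 0.107%

Let x = [H⁺]. Ka = x²/(C - x) ⇒ x² + (3.00e-08)x - (3.00e-08)(0.0264) = 0. x = 2.8127e-05. Percent = (2.8127e-05/0.0264) × 100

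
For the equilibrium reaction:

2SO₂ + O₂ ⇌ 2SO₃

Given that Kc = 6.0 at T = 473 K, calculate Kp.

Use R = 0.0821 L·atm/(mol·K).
K_p = 0.1545

Δn = (moles gaseous products) − (moles gaseous reactants) = -1
T = 473 K; RT = 0.0821 × 473 = 38.8333
Kp = Kc·(RT)^Δn = 6.0 × (38.8333)^-1 = 6.0 × 0.0257511 = 0.1545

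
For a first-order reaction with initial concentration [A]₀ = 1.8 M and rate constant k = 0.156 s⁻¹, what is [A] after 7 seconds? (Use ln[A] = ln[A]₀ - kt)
0.6040 M

ln[A] = ln[A]₀ - k·t = ln(1.8) - (0.156)·(7) = 0.5878 - 1.0920 = -0.5042
[A] = e^(-0.5042) = 0.6040 M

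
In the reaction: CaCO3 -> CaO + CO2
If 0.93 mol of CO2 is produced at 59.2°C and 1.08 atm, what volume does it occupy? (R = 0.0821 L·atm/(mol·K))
T = 59.2°C + 273.15 = 332.35 K
V = nRT/P = (0.93 × 0.0821 × 332.35) / 1.08
V = 23.50 L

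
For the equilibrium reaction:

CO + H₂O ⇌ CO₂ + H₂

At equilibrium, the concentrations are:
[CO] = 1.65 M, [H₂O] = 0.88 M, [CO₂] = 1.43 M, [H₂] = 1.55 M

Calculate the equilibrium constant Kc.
K_c = 1.5265

Kc = ([CO₂] × [H₂]) / ([CO] × [H₂O])
   = ((1.43)·(1.55)) / ((1.65)·(0.88))
   = 2.2165 / 1.452 = 1.5265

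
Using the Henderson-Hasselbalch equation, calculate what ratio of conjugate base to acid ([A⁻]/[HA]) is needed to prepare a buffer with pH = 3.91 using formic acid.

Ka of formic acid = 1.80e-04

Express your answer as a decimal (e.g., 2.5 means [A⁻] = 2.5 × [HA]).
[A⁻]/[HA] = 1.463

pKa = −log(1.80e-04) = 3.7447. pH = pKa + log([A⁻]/[HA]). 3.91 = 3.7447 + log(ratio). log(ratio) = 3.91 − 3.7447 = 0.1653. ratio = 10^(0.1653) = 1.463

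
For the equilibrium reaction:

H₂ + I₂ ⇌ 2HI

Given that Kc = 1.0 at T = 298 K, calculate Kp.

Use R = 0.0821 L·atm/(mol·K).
K_p = 1.0000

Δn = (moles gaseous products) − (moles gaseous reactants) = 0
T = 298 K; RT = 0.0821 × 298 = 24.4658
Kp = Kc·(RT)^Δn = 1.0 × (24.4658)^0 = 1.0 × 1 = 1.0000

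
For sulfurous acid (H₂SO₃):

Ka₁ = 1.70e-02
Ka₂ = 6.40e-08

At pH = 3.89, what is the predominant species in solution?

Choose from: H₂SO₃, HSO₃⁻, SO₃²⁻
HSO₃⁻

pKa1 = 1.77, pKa2 = 7.19. Each pKa is the crossover between adjacent species; pH = 3.89 lies in the region where HSO₃⁻ predominates.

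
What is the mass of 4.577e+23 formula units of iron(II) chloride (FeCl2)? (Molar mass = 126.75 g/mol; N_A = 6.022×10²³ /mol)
Moles = 4.577e+23 ÷ 6.022×10²³ = 0.760046 mol
Mass = 0.760046 mol × 126.75 g/mol = 96.34 g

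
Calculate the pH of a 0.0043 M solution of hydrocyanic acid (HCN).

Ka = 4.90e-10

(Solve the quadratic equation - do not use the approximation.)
pH = 5.84

x² + Ka×x - Ka×C = 0. Using quadratic formula: [H⁺] = 1.4513e-06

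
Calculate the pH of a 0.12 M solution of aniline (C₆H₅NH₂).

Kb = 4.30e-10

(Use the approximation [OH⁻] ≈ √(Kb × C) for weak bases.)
pH = 8.86

[OH⁻] = √(Kb × C) = √(4.30e-10 × 0.12) = 7.1833e-06. pOH = 5.14, pH = 14 - pOH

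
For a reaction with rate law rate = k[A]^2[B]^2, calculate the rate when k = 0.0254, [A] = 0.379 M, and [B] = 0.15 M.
8.209e-05 M/s

rate = k·[A]^2·[B]^2 = 0.0254·(0.379)^2·(0.15)^2 = 0.0254·0.143641·0.0225 = 8.209e-05 M/s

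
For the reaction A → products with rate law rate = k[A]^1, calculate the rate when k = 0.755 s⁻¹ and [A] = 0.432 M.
0.3262 M/s

rate = k·[A]^1 = 0.755·(0.432)^1 = 0.755·0.432 = 0.3262 M/s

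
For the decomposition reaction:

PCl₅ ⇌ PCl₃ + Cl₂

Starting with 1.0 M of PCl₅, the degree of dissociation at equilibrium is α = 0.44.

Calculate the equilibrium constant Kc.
K_c = 0.3457

x = α·[A]₀ = 0.44 × 1.0 = 0.44 M dissociated.
At eq: [PCl₅] = 1.0 − 0.44 = 0.56 M; [PCl₃] = [Cl₂] = x = 0.44 M.
Kc = [PCl₃][Cl₂]/[PCl₅] = (0.44)²/0.56 = 0.3457.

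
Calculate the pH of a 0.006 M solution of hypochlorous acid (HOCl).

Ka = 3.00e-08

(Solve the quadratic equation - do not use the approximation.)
pH = 4.87

x² + Ka×x - Ka×C = 0. Using quadratic formula: [H⁺] = 1.3401e-05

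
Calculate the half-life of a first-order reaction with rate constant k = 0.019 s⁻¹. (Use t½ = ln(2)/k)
36.48 s

t½ = ln(2)/k = 0.6931/0.019 = 36.48 s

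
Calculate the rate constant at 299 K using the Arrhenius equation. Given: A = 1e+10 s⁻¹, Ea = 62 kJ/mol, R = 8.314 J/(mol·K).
1.47e-01 s⁻¹

k = A·exp(-Ea/(R·T)) = 1e+10·exp(-62000/(8.314·299)) = 1e+10·exp(-24.9408) = 1e+10·1.4735e-11 = 1.47e-01 s⁻¹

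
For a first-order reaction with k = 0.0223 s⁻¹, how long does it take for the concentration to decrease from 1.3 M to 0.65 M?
31.08 s

From ln[A] = ln[A]₀ - k·t: t = ln([A]₀/[A])/k = ln(1.3/0.65)/0.0223 = ln(2.0000)/0.0223 = 0.6931/0.0223 = 31.08 s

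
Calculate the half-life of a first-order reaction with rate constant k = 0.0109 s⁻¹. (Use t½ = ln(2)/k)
63.59 s

t½ = ln(2)/k = 0.6931/0.0109 = 63.59 s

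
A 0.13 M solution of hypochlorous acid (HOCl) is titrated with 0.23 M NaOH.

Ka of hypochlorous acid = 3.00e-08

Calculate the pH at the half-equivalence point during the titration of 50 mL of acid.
pH = pKa = 7.52

At the half-equivalence point, [HA] = [A⁻], so by Henderson–Hasselbalch pH = pKa + log(1) = pKa.
pKa = −log(3.00e-08) = 7.52.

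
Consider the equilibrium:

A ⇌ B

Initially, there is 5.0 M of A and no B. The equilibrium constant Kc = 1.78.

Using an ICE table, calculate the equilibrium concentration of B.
[B] = 3.201 M

ICE: [A] = 5.0 − x, [B] = x.
Kc = x/(5.0 − x) = 1.78 ⇒ x = 1.78·5.0/(1 + 1.78) = 8.9/2.78 = 3.201.
[B] = x = 3.201 M.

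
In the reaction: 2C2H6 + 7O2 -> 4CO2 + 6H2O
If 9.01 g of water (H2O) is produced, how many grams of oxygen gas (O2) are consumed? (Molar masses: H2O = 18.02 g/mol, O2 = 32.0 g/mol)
Moles of H2O = 9.01 g ÷ 18.02 g/mol = 0.5 mol
Mole ratio: 7 mol O2 / 6 mol H2O
Moles of O2 = 0.5 × (7/6) = 0.583333 mol
Mass of O2 = 0.583333 mol × 32.0 g/mol = 18.67 g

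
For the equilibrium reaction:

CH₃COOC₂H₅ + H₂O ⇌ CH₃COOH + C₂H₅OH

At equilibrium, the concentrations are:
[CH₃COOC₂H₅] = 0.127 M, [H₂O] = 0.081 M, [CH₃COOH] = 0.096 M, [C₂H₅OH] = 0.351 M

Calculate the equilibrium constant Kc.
K_c = 3.2756

Kc = ([CH₃COOH] × [C₂H₅OH]) / ([CH₃COOC₂H₅] × [H₂O])
   = ((0.096)·(0.351)) / ((0.127)·(0.081))
   = 0.033696 / 0.010287 = 3.2756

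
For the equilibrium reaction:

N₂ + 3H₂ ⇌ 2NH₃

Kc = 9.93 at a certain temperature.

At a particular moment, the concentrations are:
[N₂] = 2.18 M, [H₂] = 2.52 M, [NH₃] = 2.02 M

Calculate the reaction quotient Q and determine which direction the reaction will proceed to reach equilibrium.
Q = 0.117, Q < K, reaction proceeds forward (toward products)

Q = ([NH₃]^2) / ([N₂] × [H₂]^3)
  = ((2.02)^2) / ((2.18)·(2.52)^3) = 4.0804/34.887 = 0.117
Since Q = 0.117 < Kc = 9.93, the reaction proceeds forward (toward products) to reach equilibrium.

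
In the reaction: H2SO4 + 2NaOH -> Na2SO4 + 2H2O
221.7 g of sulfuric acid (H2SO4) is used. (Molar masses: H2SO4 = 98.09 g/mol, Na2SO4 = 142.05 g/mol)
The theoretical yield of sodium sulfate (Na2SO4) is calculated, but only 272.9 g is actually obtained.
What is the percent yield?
Moles of H2SO4 = 221.7 g ÷ 98.09 g/mol = 2.26017 mol
Mole ratio: 1 mol Na2SO4 / 1 mol H2SO4
Moles of Na2SO4 = 2.26017 × (1/1) = 2.26017 mol
Theoretical yield = 2.26017 mol × 142.05 g/mol = 321.06 g
Actual yield = 272.9 g
Percent yield = (272.9 / 321.06) × 100% = 85.0%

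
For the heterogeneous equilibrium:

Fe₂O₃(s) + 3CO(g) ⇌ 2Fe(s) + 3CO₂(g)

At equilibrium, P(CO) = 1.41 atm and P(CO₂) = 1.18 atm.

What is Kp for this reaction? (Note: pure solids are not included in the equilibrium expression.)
K_p = 0.586

Solids (Fe₂O₃, Fe) are excluded.
Kp = P(CO₂)³/P(CO)³ = (1.18)³/(1.41)³ = 1.643/2.803 = 0.586.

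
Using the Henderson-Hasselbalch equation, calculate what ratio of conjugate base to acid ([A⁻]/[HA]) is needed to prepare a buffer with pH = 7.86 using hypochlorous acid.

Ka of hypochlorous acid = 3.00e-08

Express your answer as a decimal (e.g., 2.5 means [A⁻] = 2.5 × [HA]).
[A⁻]/[HA] = 2.173

pKa = −log(3.00e-08) = 7.5229. pH = pKa + log([A⁻]/[HA]). 7.86 = 7.5229 + log(ratio). log(ratio) = 7.86 − 7.5229 = 0.3371. ratio = 10^(0.3371) = 2.173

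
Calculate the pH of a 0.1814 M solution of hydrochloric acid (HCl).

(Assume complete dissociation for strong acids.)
pH = 0.74

[H⁺] = 0.1814 M for strong acid. pH = -log[H⁺] = -log(0.1814)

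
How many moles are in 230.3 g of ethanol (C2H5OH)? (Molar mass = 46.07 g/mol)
Moles = 230.3 g ÷ 46.07 g/mol = 4.999 mol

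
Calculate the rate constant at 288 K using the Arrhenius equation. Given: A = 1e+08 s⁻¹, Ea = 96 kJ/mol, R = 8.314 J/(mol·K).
3.87e-10 s⁻¹

k = A·exp(-Ea/(R·T)) = 1e+08·exp(-96000/(8.314·288)) = 1e+08·exp(-40.0930) = 1e+08·3.8710e-18 = 3.87e-10 s⁻¹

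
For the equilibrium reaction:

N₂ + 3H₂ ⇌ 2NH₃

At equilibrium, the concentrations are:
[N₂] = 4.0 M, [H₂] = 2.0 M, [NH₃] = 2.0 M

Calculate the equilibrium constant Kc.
K_c = 0.1250

Kc = ([NH₃]^2) / ([N₂] × [H₂]^3)
   = ((2.0)^2) / ((4.0)·(2.0)^3)
   = 4 / 32 = 0.1250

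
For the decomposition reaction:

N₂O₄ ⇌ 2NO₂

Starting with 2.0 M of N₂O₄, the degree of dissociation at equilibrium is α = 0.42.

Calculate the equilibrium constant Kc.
K_c = 2.4331

x = α·[A]₀ = 0.42 × 2.0 = 0.84 M dissociated.
At eq: [N₂O₄] = 2.0 − 0.84 = 1.16 M; [NO₂] = 2x = 1.68 M.
Kc = [NO₂]²/[N₂O₄] = (1.68)²/1.16 = 2.433.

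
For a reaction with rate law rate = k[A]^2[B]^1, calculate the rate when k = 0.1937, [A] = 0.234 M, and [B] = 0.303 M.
0.003214 M/s

rate = k·[A]^2·[B]^1 = 0.1937·(0.234)^2·(0.303)^1 = 0.1937·0.054756·0.303 = 0.003214 M/s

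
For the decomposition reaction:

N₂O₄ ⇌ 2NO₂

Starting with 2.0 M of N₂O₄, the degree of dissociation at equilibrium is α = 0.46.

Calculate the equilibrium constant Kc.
K_c = 3.1348

x = α·[A]₀ = 0.46 × 2.0 = 0.92 M dissociated.
At eq: [N₂O₄] = 2.0 − 0.92 = 1.08 M; [NO₂] = 2x = 1.84 M.
Kc = [NO₂]²/[N₂O₄] = (1.84)²/1.08 = 3.135.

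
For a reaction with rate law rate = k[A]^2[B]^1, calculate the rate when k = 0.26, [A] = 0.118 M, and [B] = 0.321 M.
0.001162 M/s

rate = k·[A]^2·[B]^1 = 0.26·(0.118)^2·(0.321)^1 = 0.26·0.013924·0.321 = 0.001162 M/s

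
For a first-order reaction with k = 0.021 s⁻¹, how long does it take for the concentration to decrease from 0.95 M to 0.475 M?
33.01 s

From ln[A] = ln[A]₀ - k·t: t = ln([A]₀/[A])/k = ln(0.95/0.475)/0.021 = ln(2.0000)/0.021 = 0.6931/0.021 = 33.01 s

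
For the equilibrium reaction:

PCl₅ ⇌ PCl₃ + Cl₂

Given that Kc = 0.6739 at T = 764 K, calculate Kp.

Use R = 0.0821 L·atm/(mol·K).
K_p = 42.2700

Δn = (moles gaseous products) − (moles gaseous reactants) = 1
T = 764 K; RT = 0.0821 × 764 = 62.7244
Kp = Kc·(RT)^Δn = 0.6739 × (62.7244)^1 = 0.6739 × 62.7244 = 42.2700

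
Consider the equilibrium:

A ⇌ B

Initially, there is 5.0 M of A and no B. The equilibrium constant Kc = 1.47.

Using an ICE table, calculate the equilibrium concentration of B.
[B] = 2.976 M

ICE: [A] = 5.0 − x, [B] = x.
Kc = x/(5.0 − x) = 1.47 ⇒ x = 1.47·5.0/(1 + 1.47) = 7.35/2.47 = 2.976.
[B] = x = 2.976 M.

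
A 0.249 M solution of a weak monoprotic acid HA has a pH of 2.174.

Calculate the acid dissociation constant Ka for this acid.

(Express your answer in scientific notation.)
K_a = 1.85e-04

[H⁺] = 10^(−pH) = 10^(−2.174) = 6.699e-03 M. For HA ⇌ H⁺ + A⁻, Ka = x²/(C − x) = (6.699e-03)²/(0.249 − 6.699e-03) = 1.85e-04.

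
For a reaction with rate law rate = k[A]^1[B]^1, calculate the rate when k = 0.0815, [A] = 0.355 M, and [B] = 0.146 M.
0.004224 M/s

rate = k·[A]^1·[B]^1 = 0.0815·(0.355)^1·(0.146)^1 = 0.0815·0.355·0.146 = 0.004224 M/s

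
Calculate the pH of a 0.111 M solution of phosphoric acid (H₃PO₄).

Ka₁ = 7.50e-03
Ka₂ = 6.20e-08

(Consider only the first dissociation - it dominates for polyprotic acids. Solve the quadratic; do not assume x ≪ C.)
pH = 1.60

x² + Ka₁·x − Ka₁·C = 0 with Ka₁ = 7.50e-03, C = 0.111.
x = (−Ka₁ + √(Ka₁² + 4·Ka₁·C))/2 = 2.5346e-02 M, so pH = 1.60.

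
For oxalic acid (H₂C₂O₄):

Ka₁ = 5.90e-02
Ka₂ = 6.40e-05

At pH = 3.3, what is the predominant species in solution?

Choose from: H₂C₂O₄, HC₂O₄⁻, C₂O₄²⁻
HC₂O₄⁻

pKa1 = 1.23, pKa2 = 4.19. Each pKa is the crossover between adjacent species; pH = 3.3 lies in the region where HC₂O₄⁻ predominates.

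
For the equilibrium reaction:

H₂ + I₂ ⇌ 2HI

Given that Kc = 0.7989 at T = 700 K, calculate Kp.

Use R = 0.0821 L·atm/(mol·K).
K_p = 0.7989

Δn = (moles gaseous products) − (moles gaseous reactants) = 0
T = 700 K; RT = 0.0821 × 700 = 57.47
Kp = Kc·(RT)^Δn = 0.7989 × (57.47)^0 = 0.7989 × 1 = 0.7989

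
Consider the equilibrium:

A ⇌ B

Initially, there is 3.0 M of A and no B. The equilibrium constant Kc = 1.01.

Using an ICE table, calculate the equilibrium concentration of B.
[B] = 1.507 M

ICE: [A] = 3.0 − x, [B] = x.
Kc = x/(3.0 − x) = 1.01 ⇒ x = 1.01·3.0/(1 + 1.01) = 3.03/2.01 = 1.507.
[B] = x = 1.507 M.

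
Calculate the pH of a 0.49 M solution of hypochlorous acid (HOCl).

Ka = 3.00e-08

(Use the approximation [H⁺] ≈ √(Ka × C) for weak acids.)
pH = 3.92

[H⁺] = √(Ka × C) = √(3.00e-08 × 0.49) = 1.2124e-04. pH = -log(1.2124e-04)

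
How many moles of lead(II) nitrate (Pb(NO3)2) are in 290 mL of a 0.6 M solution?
Moles = Molarity × Volume (L)
Moles = 0.6 M × 0.29 L = 0.174 mol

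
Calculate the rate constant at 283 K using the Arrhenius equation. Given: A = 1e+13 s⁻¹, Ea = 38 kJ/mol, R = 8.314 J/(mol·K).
9.68e+05 s⁻¹

k = A·exp(-Ea/(R·T)) = 1e+13·exp(-38000/(8.314·283)) = 1e+13·exp(-16.1505) = 1e+13·9.6807e-08 = 9.68e+05 s⁻¹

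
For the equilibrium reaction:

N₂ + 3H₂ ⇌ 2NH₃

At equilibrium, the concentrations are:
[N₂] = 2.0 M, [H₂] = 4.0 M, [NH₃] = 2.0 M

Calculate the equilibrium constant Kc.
K_c = 0.0312

Kc = ([NH₃]^2) / ([N₂] × [H₂]^3)
   = ((2.0)^2) / ((2.0)·(4.0)^3)
   = 4 / 128 = 0.0312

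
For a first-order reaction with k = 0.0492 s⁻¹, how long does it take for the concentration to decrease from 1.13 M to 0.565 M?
14.09 s

From ln[A] = ln[A]₀ - k·t: t = ln([A]₀/[A])/k = ln(1.13/0.565)/0.0492 = ln(2.0000)/0.0492 = 0.6931/0.0492 = 14.09 s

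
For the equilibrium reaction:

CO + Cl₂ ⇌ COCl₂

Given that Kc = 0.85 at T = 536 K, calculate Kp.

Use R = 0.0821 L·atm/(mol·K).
K_p = 0.0193

Δn = (moles gaseous products) − (moles gaseous reactants) = -1
T = 536 K; RT = 0.0821 × 536 = 44.0056
Kp = Kc·(RT)^Δn = 0.85 × (44.0056)^-1 = 0.85 × 0.0227244 = 0.0193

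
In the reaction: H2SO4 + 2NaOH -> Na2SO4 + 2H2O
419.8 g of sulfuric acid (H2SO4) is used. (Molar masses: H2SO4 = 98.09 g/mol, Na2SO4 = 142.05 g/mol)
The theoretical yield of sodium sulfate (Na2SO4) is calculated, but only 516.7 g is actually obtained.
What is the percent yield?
Moles of H2SO4 = 419.8 g ÷ 98.09 g/mol = 4.27974 mol
Mole ratio: 1 mol Na2SO4 / 1 mol H2SO4
Moles of Na2SO4 = 4.27974 × (1/1) = 4.27974 mol
Theoretical yield = 4.27974 mol × 142.05 g/mol = 607.94 g
Actual yield = 516.7 g
Percent yield = (516.7 / 607.94) × 100% = 85.0%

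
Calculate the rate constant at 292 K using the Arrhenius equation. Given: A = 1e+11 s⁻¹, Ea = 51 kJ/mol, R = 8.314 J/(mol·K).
7.52e+01 s⁻¹

k = A·exp(-Ea/(R·T)) = 1e+11·exp(-51000/(8.314·292)) = 1e+11·exp(-21.0076) = 1e+11·7.5248e-10 = 7.52e+01 s⁻¹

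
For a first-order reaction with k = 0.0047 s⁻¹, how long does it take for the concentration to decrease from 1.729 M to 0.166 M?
498.58 s

From ln[A] = ln[A]₀ - k·t: t = ln([A]₀/[A])/k = ln(1.729/0.166)/0.0047 = ln(10.4157)/0.0047 = 2.3433/0.0047 = 498.58 s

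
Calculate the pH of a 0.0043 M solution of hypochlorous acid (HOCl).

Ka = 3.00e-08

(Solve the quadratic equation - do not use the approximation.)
pH = 4.95

x² + Ka×x - Ka×C = 0. Using quadratic formula: [H⁺] = 1.1343e-05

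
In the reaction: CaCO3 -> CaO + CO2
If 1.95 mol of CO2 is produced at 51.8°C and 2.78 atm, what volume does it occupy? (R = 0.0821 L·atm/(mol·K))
T = 51.8°C + 273.15 = 324.95 K
V = nRT/P = (1.95 × 0.0821 × 324.95) / 2.78
V = 18.71 L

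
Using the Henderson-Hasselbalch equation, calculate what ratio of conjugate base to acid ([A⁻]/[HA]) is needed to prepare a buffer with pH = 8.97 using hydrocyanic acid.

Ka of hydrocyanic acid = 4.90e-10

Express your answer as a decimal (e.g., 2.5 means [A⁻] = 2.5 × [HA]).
[A⁻]/[HA] = 0.457

pKa = −log(4.90e-10) = 9.3098. pH = pKa + log([A⁻]/[HA]). 8.97 = 9.3098 + log(ratio). log(ratio) = 8.97 − 9.3098 = -0.3398. ratio = 10^(-0.3398) = 0.457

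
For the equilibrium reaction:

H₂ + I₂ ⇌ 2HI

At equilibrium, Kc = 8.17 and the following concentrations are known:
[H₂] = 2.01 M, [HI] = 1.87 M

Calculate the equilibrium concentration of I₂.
[I₂] = 0.2129 M

Kc = ([HI]^2) / ([H₂] × [I₂]) = 8.17
[I₂]^1 = (product terms)/(Kc · other reactant terms) = 3.4969 / (8.17 · 2.01) = 0.21294
[I₂] = 0.2129 M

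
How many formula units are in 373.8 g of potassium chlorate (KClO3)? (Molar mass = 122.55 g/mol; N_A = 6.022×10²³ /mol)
Moles = 373.8 g ÷ 122.55 g/mol = 3.05018 mol
Formula units = 3.05018 mol × 6.022×10²³ /mol = 1.837e+24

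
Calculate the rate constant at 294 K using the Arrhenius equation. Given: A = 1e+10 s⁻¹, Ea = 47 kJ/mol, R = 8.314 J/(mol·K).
4.46e+01 s⁻¹

k = A·exp(-Ea/(R·T)) = 1e+10·exp(-47000/(8.314·294)) = 1e+10·exp(-19.2283) = 1e+10·4.4593e-09 = 4.46e+01 s⁻¹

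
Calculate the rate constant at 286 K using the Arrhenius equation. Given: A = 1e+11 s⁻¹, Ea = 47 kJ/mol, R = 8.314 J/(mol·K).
2.60e+02 s⁻¹

k = A·exp(-Ea/(R·T)) = 1e+11·exp(-47000/(8.314·286)) = 1e+11·exp(-19.7661) = 1e+11·2.6042e-09 = 2.60e+02 s⁻¹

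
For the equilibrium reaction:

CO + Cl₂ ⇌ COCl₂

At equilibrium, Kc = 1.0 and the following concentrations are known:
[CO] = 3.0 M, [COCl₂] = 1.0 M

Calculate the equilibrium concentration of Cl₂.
[Cl₂] = 0.3333 M

Kc = ([COCl₂]) / ([CO] × [Cl₂]) = 1.0
[Cl₂]^1 = (product terms)/(Kc · other reactant terms) = 1 / (1.0 · 3) = 0.33333
[Cl₂] = 0.3333 M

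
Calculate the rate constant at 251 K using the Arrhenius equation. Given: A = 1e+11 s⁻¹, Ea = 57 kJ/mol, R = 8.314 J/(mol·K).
1.37e-01 s⁻¹

k = A·exp(-Ea/(R·T)) = 1e+11·exp(-57000/(8.314·251)) = 1e+11·exp(-27.3144) = 1e+11·1.3725e-12 = 1.37e-01 s⁻¹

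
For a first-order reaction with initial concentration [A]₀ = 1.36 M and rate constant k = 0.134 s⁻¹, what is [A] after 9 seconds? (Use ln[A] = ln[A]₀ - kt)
0.4072 M

ln[A] = ln[A]₀ - k·t = ln(1.36) - (0.134)·(9) = 0.3075 - 1.2060 = -0.8985
[A] = e^(-0.8985) = 0.4072 M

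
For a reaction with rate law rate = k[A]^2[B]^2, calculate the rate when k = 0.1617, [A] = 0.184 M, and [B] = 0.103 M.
5.808e-05 M/s

rate = k·[A]^2·[B]^2 = 0.1617·(0.184)^2·(0.103)^2 = 0.1617·0.033856·0.010609 = 5.808e-05 M/s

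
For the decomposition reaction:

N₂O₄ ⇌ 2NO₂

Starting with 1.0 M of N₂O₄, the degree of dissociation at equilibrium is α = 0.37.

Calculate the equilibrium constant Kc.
K_c = 0.8692

x = α·[A]₀ = 0.37 × 1.0 = 0.37 M dissociated.
At eq: [N₂O₄] = 1.0 − 0.37 = 0.63 M; [NO₂] = 2x = 0.74 M.
Kc = [NO₂]²/[N₂O₄] = (0.74)²/0.63 = 0.8692.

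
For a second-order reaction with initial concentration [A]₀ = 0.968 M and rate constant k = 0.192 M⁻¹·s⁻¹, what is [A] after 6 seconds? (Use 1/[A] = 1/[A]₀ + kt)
0.4577 M

1/[A] = 1/[A]₀ + k·t = 1/0.968 + (0.192)·(6) = 1.0331 + 1.1520 = 2.1851
[A] = 1/2.1851 = 0.4577 M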